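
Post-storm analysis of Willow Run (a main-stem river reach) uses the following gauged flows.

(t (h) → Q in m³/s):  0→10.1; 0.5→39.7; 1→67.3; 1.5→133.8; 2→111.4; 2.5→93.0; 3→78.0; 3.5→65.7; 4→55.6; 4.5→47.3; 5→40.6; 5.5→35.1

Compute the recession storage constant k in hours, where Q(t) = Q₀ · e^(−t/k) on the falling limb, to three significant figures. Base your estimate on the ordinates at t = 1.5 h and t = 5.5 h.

On the falling limb, Q drops from 133.8 to 35.1 m³/s between t = 1.5 h and t = 5.5 h (Δt = 4 h).
k = −Δt / ln(Q₂/Q₁) = −4 / ln(35.1/133.8) = 2.99 h.

k ≈ 2.99 h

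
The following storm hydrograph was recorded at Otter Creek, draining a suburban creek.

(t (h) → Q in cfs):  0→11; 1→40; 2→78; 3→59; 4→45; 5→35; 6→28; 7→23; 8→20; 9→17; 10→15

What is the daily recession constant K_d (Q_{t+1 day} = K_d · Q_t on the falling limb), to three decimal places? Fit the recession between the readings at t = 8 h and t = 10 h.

Between t = 8 h and t = 10 h the flow falls from 20 to 15 cfs over 2×1 h = 2 h.
Per-interval ratio K = (15/20)^(1/2) = 0.8660; K_d = K^(24/1) = 0.032.

K_d ≈ 0.032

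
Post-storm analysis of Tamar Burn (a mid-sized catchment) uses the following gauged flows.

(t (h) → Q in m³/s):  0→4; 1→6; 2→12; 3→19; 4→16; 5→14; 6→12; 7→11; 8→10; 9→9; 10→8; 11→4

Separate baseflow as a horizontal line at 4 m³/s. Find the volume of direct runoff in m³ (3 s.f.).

V ≈ 2.77 × 10^5 m³

Direct-runoff ordinates (Q − Q_b): 0.0, 2.0, 8.0, 15.0, 12.0, 10.0, 8.0, 7.0, 6.0, 5.0, 4.0, 0.0 m³/s.
ΣQ_DR = 77.00 m³/s.
With Δt = 1 h = 3600 s, V = ΣQ_DR · Δt = 77.00 × 3600 = 2.77 × 10^5 m³.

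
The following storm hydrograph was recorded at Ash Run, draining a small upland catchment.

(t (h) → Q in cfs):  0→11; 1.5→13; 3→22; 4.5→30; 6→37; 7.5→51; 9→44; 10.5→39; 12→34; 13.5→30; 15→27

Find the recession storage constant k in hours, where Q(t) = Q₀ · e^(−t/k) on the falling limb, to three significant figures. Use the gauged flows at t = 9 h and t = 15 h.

On the falling limb, Q drops from 44 to 27 cfs between t = 9 h and t = 15 h (Δt = 6 h).
k = −Δt / ln(Q₂/Q₁) = −6 / ln(27/44) = 12.3 h.

k ≈ 12.3 h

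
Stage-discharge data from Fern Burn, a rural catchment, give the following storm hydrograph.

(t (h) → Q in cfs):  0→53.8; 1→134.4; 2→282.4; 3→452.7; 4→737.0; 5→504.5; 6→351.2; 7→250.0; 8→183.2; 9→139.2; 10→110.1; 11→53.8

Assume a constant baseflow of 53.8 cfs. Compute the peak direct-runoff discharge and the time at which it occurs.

Subtracting baseflow gives direct-runoff ordinates: 0.0, 80.6, 228.6, 398.9, 683.2, 450.7, 297.4, 196.2, 129.4, 85.4, 56.3, 0.0 cfs.
The maximum is 683.2 cfs, occurring at the reading for t = 4 h.

Q_p = 683.2 cfs at t = 4 h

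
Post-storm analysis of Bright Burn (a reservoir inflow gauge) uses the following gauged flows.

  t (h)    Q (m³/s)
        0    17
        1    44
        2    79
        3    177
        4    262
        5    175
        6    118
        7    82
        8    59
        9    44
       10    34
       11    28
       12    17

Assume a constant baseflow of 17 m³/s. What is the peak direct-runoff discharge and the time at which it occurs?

Q_p = 245.0 m³/s at t = 4 h

Subtracting baseflow gives direct-runoff ordinates: 0.0, 27.0, 62.0, 160.0, 245.0, 158.0, 101.0, 65.0, 42.0, 27.0, 17.0, 11.0, 0.0 m³/s.
The maximum is 245.0 m³/s, occurring at the reading for t = 4 h.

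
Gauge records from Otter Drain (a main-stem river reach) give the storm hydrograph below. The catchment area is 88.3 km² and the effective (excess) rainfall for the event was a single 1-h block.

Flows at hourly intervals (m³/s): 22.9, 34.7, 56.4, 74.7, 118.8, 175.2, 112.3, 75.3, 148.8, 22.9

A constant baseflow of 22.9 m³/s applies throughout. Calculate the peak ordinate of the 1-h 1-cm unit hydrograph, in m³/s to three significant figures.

Direct runoff: 0.0, 11.8, 33.5, 51.8, 95.9, 152.3, 89.4, 52.4, 125.9, 0.0 m³/s; ΣQ_DR = 613.0 m³/s, peak = 152.3 m³/s.
Runoff depth d = ΣQ_DR·Δt / A = 613.0 × 3600 / (88.3 km²) = 24.99 mm.
The 1-cm UH is the DRH scaled by (10 mm)/d, so U_p = 152.3 × 10/24.99 = 60.9 m³/s.

U_p ≈ 60.9 m³/s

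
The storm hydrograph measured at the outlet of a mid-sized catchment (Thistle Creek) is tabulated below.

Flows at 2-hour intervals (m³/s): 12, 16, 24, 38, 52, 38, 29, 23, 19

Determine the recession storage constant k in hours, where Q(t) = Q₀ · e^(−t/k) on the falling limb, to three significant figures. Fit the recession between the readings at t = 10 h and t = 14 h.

On the falling limb, Q drops from 38 to 23 m³/s between t = 10 h and t = 14 h (Δt = 4 h).
k = −Δt / ln(Q₂/Q₁) = −4 / ln(23/38) = 7.97 h.

k ≈ 7.97 h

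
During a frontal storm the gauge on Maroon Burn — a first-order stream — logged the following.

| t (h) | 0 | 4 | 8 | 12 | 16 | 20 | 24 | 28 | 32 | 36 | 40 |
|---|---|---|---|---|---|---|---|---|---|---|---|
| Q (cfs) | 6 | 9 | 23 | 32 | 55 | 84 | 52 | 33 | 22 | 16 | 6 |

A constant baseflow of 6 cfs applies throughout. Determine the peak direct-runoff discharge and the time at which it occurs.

Q_p = 78.0 cfs at t = 20 h

Subtracting baseflow gives direct-runoff ordinates: 0.0, 3.0, 17.0, 26.0, 49.0, 78.0, 46.0, 27.0, 16.0, 10.0, 0.0 cfs.
The maximum is 78.0 cfs, occurring at the reading for t = 20 h.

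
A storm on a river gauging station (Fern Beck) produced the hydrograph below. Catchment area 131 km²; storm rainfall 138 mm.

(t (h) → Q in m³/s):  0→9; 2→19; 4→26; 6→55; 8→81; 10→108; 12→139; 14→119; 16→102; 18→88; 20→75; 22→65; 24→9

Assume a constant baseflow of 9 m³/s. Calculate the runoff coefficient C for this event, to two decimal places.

ΣQ_DR = 778.0 m³/s; V = ΣQ_DR·Δt = 5.602 × 10^6 m³.
Runoff depth d = V / A = 42.76 mm.
C = d / P = 42.76 / 138 = 0.31.

C ≈ 0.31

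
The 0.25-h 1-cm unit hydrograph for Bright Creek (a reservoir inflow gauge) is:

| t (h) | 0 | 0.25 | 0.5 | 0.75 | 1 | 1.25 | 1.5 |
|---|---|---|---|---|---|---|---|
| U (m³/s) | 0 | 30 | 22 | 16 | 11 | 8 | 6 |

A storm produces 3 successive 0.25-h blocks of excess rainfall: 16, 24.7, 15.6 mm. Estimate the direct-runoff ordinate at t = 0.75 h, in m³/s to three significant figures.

Q ≈ 127 m³/s

By discrete convolution, Q_j = Σ (P_i / 10 mm) · U_{j−i}.
At t = 0.75 h (j=3): Q = (16/10)·16 + (24.7/10)·22 + (15.6/10)·30 = 127 m³/s.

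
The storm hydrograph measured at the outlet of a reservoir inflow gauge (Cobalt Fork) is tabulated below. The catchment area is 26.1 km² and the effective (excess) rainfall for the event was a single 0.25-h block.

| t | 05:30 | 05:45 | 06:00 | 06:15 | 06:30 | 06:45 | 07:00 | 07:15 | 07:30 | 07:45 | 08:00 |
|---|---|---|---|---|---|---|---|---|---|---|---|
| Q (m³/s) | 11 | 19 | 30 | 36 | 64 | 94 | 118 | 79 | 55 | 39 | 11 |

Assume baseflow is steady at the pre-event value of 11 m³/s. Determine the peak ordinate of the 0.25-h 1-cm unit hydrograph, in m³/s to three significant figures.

U_p ≈ 71.3 m³/s

Direct runoff: 0.0, 8.0, 19.0, 25.0, 53.0, 83.0, 107.0, 68.0, 44.0, 28.0, 0.0 m³/s; ΣQ_DR = 435.0 m³/s, peak = 107.0 m³/s.
Runoff depth d = ΣQ_DR·Δt / A = 435.0 × 900 / (26.1 km²) = 15.00 mm.
The 1-cm UH is the DRH scaled by (10 mm)/d, so U_p = 107.0 × 10/15.00 = 71.3 m³/s.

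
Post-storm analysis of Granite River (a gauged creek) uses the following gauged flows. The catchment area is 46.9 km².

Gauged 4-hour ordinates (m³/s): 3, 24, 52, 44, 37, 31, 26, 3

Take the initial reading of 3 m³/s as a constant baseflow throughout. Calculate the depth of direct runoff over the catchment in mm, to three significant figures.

d ≈ 60.2 mm

Direct runoff: 0.0, 21.0, 49.0, 41.0, 34.0, 28.0, 23.0, 0.0 m³/s; ΣQ_DR = 196.0 m³/s.
V = ΣQ_DR · Δt = 196.0 × 14400 s = 2.822 × 10^6 m³.
Over A = 46.9 km², depth = V / A = 60.2 mm.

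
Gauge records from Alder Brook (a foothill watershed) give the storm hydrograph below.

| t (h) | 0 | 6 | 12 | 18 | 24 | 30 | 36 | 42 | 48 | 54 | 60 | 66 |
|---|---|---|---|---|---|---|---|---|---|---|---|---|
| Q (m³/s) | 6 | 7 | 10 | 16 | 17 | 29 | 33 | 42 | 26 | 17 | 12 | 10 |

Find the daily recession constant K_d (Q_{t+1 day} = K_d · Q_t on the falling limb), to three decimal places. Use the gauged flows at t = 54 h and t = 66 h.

K_d ≈ 0.346

Between t = 54 h and t = 66 h the flow falls from 17 to 10 m³/s over 2×6 h = 12 h.
Per-interval ratio K = (10/17)^(1/2) = 0.7670; K_d = K^(24/6) = 0.346.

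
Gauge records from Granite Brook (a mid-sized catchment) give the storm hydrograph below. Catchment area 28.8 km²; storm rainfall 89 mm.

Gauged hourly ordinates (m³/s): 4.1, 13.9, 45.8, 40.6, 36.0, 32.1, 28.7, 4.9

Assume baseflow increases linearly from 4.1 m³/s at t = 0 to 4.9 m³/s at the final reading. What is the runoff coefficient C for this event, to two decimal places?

C ≈ 0.24

ΣQ_DR = 170.1 m³/s; V = ΣQ_DR·Δt = 6.124 × 10^5 m³.
Runoff depth d = V / A = 21.26 mm.
C = d / P = 21.26 / 89 = 0.24.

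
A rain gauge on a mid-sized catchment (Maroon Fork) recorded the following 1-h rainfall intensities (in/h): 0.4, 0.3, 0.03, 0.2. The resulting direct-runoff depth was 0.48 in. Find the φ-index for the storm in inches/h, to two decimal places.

φ ≈ 0.14 in/h

Only the 3 blocks with intensity above φ contribute runoff: 0.4, 0.3, 0.2 in/h.
Σ(I−φ)·Δt = d  ⇒  (0.4+0.3+0.2 − 3φ)·1 = 0.48
φ = (0.9000 − 0.48/1) / 3 = 0.14 in/h.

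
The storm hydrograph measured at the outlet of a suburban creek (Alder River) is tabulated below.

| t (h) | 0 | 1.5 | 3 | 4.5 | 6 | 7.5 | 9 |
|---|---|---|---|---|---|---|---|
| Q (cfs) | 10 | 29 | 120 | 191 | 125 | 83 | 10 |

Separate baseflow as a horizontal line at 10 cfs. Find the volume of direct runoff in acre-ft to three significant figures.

V ≈ 61.7 acre-ft

Direct-runoff ordinates (Q − Q_b): 0.0, 19.0, 110.0, 181.0, 115.0, 73.0, 0.0 cfs.
ΣQ_DR = 498.0 cfs.
With Δt = 1.5 h = 5400 s, V = ΣQ_DR · Δt = 498.0 × 5400 = 2.69 × 10^6 ft³ = 61.7 acre-ft.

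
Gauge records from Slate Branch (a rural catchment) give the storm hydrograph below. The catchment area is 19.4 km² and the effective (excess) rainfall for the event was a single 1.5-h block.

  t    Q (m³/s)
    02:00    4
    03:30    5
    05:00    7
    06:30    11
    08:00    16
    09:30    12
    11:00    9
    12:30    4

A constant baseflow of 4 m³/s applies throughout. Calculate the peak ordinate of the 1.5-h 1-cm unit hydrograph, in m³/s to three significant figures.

Direct runoff: 0.0, 1.0, 3.0, 7.0, 12.0, 8.0, 5.0, 0.0 m³/s; ΣQ_DR = 36.00 m³/s, peak = 12.0 m³/s.
Runoff depth d = ΣQ_DR·Δt / A = 36.00 × 5400 / (19.4 km²) = 10.02 mm.
The 1-cm UH is the DRH scaled by (10 mm)/d, so U_p = 12.0 × 10/10.02 = 12.0 m³/s.

U_p ≈ 12.0 m³/s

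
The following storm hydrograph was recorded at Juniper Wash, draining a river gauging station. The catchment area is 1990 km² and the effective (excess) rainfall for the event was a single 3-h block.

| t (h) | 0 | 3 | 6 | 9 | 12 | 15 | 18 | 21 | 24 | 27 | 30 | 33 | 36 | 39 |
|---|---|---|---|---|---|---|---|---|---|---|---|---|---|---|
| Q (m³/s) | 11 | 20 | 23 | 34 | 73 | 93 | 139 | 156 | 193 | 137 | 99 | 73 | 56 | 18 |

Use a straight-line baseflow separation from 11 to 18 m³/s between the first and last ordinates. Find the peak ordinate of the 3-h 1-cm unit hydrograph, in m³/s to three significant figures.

U_p ≈ 355 m³/s

Direct runoff: 0.00, 8.46, 10.92, 21.38, 59.85, 79.31, 124.77, 141.23, 177.69, 121.15, 82.62, 56.08, 38.54, 0.00 m³/s; ΣQ_DR = 922.0 m³/s, peak = 177.69 m³/s.
Runoff depth d = ΣQ_DR·Δt / A = 922.0 × 10800 / (1990 km²) = 5.004 mm.
The 1-cm UH is the DRH scaled by (10 mm)/d, so U_p = 177.69 × 10/5.004 = 355 m³/s.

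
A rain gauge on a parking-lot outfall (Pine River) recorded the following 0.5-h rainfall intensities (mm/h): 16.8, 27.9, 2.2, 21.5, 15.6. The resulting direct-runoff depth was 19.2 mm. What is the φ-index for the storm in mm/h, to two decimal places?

φ ≈ 10.85 mm/h

Only the 4 blocks with intensity above φ contribute runoff: 16.8, 27.9, 21.5, 15.6 mm/h.
Σ(I−φ)·Δt = d  ⇒  (16.8+27.9+21.5+15.6 − 4φ)·0.5 = 19.2
φ = (81.80 − 19.2/0.5) / 4 = 10.85 mm/h.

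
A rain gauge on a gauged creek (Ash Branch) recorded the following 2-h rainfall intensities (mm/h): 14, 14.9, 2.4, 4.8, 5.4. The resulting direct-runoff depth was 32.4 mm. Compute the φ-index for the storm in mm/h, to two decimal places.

Only the 2 blocks with intensity above φ contribute runoff: 14, 14.9 mm/h.
Σ(I−φ)·Δt = d  ⇒  (14+14.9 − 2φ)·2 = 32.4
φ = (28.90 − 32.4/2) / 2 = 6.35 mm/h.

φ ≈ 6.35 mm/h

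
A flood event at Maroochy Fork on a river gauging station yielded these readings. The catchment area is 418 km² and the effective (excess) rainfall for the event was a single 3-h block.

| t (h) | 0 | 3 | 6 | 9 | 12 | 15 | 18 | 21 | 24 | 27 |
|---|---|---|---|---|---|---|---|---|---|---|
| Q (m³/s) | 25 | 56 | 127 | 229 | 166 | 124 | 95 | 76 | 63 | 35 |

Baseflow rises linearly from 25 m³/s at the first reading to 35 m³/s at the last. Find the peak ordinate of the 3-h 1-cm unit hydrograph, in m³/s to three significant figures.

U_p ≈ 112 m³/s

Direct runoff: 0.00, 29.89, 99.78, 200.67, 136.56, 93.44, 63.33, 43.22, 29.11, 0.00 m³/s; ΣQ_DR = 696.0 m³/s, peak = 200.67 m³/s.
Runoff depth d = ΣQ_DR·Δt / A = 696.0 × 10800 / (418 km²) = 17.98 mm.
The 1-cm UH is the DRH scaled by (10 mm)/d, so U_p = 200.67 × 10/17.98 = 112 m³/s.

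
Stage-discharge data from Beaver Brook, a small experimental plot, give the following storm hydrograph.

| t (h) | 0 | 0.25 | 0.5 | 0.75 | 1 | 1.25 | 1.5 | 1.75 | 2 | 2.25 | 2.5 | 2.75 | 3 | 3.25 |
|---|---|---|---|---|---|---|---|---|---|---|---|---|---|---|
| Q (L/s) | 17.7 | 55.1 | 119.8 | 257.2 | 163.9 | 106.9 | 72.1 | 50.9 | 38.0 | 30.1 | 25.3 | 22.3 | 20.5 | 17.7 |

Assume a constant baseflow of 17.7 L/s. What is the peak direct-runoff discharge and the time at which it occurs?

Q_p = 239.5 L/s at t = 0.75 h

Subtracting baseflow gives direct-runoff ordinates: 0.0, 37.4, 102.1, 239.5, 146.2, 89.2, 54.4, 33.2, 20.3, 12.4, 7.6, 4.6, 2.8, 0.0 L/s.
The maximum is 239.5 L/s, occurring at the reading for t = 0.75 h.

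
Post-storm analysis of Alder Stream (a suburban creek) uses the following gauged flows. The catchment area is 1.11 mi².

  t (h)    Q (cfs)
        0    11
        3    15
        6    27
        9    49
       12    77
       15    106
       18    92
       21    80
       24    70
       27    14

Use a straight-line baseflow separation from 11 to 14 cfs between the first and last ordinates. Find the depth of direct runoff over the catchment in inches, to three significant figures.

Direct runoff: 0.00, 3.67, 15.33, 37.00, 64.67, 93.33, 79.00, 66.67, 56.33, 0.00 cfs; ΣQ_DR = 416.0 cfs.
V = ΣQ_DR · Δt = 416.0 × 10800 s = 4.493 × 10^6 ft³.
Over A = 1.11 mi², depth = V / A = 1.74 in.

d ≈ 1.74 in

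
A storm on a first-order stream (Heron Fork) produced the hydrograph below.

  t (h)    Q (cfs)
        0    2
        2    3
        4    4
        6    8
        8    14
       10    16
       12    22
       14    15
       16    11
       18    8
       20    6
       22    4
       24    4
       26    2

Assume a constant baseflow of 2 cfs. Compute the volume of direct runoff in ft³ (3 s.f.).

Direct-runoff ordinates (Q − Q_b): 0.0, 1.0, 2.0, 6.0, 12.0, 14.0, 20.0, 13.0, 9.0, 6.0, 4.0, 2.0, 2.0, 0.0 cfs.
ΣQ_DR = 91.00 cfs.
With Δt = 2 h = 7200 s, V = ΣQ_DR · Δt = 91.00 × 7200 = 6.55 × 10^5 ft³.

V ≈ 6.55 × 10^5 ft³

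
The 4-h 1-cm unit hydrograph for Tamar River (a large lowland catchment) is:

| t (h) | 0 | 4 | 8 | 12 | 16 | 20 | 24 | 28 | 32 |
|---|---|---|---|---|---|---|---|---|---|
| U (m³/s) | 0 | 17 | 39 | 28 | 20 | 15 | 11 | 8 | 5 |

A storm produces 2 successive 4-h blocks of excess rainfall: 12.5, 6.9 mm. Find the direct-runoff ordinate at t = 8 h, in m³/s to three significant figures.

By discrete convolution, Q_j = Σ (P_i / 10 mm) · U_{j−i}.
At t = 8 h (j=2): Q = (12.5/10)·39 + (6.9/10)·17 = 60.5 m³/s.

Q ≈ 60.5 m³/s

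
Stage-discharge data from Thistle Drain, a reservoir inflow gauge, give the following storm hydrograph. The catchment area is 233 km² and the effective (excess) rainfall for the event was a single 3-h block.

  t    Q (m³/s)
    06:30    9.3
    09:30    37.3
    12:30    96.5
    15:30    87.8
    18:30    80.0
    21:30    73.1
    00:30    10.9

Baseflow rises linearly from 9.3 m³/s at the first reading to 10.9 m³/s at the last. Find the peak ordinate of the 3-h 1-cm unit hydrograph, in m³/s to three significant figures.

U_p ≈ 57.7 m³/s

Direct runoff: 0.00, 27.73, 86.67, 77.70, 69.63, 62.47, 0.00 m³/s; ΣQ_DR = 324.2 m³/s, peak = 86.67 m³/s.
Runoff depth d = ΣQ_DR·Δt / A = 324.2 × 10800 / (233 km²) = 15.03 mm.
The 1-cm UH is the DRH scaled by (10 mm)/d, so U_p = 86.67 × 10/15.03 = 57.7 m³/s.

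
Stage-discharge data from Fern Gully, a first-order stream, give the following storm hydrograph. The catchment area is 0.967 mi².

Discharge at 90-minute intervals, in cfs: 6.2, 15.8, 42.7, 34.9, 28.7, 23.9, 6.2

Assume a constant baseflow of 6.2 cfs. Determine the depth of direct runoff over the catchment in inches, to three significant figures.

d ≈ 0.276 in

Direct runoff: 0.0, 9.6, 36.5, 28.7, 22.5, 17.7, 0.0 cfs; ΣQ_DR = 115.0 cfs.
V = ΣQ_DR · Δt = 115.0 × 5400 s = 6.210 × 10^5 ft³.
Over A = 0.967 mi², depth = V / A = 0.276 in.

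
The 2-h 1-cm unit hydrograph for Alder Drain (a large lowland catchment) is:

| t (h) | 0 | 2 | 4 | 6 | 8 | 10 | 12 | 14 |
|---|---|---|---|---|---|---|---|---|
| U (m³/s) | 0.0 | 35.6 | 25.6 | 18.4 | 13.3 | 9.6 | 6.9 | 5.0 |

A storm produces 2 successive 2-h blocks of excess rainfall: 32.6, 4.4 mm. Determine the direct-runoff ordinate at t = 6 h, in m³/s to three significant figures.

Q ≈ 71.2 m³/s

By discrete convolution, Q_j = Σ (P_i / 10 mm) · U_{j−i}.
At t = 6 h (j=3): Q = (32.6/10)·18.4 + (4.4/10)·25.6 = 71.2 m³/s.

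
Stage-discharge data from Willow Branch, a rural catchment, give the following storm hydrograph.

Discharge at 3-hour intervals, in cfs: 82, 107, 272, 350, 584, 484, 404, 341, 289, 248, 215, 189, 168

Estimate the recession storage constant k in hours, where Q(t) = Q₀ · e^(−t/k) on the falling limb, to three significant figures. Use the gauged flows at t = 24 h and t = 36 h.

On the falling limb, Q drops from 289 to 168 cfs between t = 24 h and t = 36 h (Δt = 12 h).
k = −Δt / ln(Q₂/Q₁) = −12 / ln(168/289) = 22.1 h.

k ≈ 22.1 h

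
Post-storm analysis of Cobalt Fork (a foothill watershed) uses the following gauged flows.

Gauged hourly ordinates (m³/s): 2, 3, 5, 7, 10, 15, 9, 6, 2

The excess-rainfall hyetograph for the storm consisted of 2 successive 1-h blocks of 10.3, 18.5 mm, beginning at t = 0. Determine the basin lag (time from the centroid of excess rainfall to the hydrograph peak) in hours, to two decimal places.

Centroid of excess rainfall: t_c = Σ P_i·t̄_i / ΣP_i = 1.1424 h (block centres at 0.5, 1.5 h).
Hydrograph peak occurs at t = 5 h, so basin lag t_L = 5 − 1.1424 = 3.86 h.

t_L ≈ 3.86 h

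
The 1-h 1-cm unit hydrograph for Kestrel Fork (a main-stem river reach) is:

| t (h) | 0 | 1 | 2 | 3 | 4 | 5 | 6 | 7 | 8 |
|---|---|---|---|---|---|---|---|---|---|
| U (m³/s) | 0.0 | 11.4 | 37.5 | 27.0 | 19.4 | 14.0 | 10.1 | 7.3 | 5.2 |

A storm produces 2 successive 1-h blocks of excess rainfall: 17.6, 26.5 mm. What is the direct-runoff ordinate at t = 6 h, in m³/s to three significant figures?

By discrete convolution, Q_j = Σ (P_i / 10 mm) · U_{j−i}.
At t = 6 h (j=6): Q = (17.6/10)·10.1 + (26.5/10)·14.0 = 54.9 m³/s.

Q ≈ 54.9 m³/s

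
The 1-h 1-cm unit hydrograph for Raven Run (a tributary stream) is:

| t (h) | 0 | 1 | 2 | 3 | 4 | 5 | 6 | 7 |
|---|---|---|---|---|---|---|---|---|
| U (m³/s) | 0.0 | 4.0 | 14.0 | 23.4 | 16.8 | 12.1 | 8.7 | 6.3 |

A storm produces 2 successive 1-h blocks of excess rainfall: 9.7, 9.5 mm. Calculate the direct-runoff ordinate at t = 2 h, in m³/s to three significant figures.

Q ≈ 17.4 m³/s

By discrete convolution, Q_j = Σ (P_i / 10 mm) · U_{j−i}.
At t = 2 h (j=2): Q = (9.7/10)·14.0 + (9.5/10)·4.0 = 17.4 m³/s.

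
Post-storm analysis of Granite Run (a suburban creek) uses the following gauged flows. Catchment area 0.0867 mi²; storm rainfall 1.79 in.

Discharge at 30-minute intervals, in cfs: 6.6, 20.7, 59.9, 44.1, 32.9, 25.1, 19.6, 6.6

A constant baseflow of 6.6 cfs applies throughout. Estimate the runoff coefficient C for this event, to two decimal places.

C ≈ 0.81

ΣQ_DR = 162.7 cfs; V = ΣQ_DR·Δt = 2.929 × 10^5 ft³.
Runoff depth d = V / A = 1.454 in.
C = d / P = 1.454 / 1.79 = 0.81.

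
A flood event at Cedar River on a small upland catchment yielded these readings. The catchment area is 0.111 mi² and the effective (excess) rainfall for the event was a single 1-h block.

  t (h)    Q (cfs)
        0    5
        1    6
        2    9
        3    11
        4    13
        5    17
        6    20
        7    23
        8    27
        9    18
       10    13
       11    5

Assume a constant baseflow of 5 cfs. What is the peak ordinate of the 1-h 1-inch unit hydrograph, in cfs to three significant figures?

U_p ≈ 14.7 cfs

Direct runoff: 0.0, 1.0, 4.0, 6.0, 8.0, 12.0, 15.0, 18.0, 22.0, 13.0, 8.0, 0.0 cfs; ΣQ_DR = 107.0 cfs, peak = 22.0 cfs.
Runoff depth d = ΣQ_DR·Δt / A = 107.0 × 3600 / (0.111 mi²) = 1.494 in.
The 1-inch UH is the DRH scaled by (1 in)/d, so U_p = 22.0 × 1/1.494 = 14.7 cfs.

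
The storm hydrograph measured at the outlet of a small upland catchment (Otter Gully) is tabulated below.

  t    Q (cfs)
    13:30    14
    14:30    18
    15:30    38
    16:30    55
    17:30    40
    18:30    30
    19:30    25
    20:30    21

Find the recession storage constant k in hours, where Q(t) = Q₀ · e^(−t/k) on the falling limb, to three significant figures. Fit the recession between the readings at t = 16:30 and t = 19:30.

On the falling limb, Q drops from 55 to 25 cfs between t = 16:30 and t = 19:30 (Δt = 3 h).
k = −Δt / ln(Q₂/Q₁) = −3 / ln(25/55) = 3.80 h.

k ≈ 3.80 h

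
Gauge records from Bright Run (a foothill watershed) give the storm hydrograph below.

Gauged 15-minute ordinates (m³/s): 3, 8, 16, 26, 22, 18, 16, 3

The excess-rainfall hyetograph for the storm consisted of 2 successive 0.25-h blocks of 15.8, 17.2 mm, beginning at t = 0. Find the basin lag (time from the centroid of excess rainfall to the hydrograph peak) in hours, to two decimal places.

t_L ≈ 0.49 h

Centroid of excess rainfall: t_c = Σ P_i·t̄_i / ΣP_i = 0.2553 h (block centres at 0.125, 0.375 h).
Hydrograph peak occurs at t = 0.75 h, so basin lag t_L = 0.75 − 0.2553 = 0.49 h.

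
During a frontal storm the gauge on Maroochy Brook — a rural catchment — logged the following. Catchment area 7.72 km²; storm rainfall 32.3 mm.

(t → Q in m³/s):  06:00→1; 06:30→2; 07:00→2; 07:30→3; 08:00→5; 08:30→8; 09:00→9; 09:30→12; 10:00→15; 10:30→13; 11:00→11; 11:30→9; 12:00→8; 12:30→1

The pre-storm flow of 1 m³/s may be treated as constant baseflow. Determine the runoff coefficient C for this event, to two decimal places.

C ≈ 0.61

ΣQ_DR = 85.00 m³/s; V = ΣQ_DR·Δt = 1.530 × 10^5 m³.
Runoff depth d = V / A = 19.82 mm.
C = d / P = 19.82 / 32.3 = 0.61.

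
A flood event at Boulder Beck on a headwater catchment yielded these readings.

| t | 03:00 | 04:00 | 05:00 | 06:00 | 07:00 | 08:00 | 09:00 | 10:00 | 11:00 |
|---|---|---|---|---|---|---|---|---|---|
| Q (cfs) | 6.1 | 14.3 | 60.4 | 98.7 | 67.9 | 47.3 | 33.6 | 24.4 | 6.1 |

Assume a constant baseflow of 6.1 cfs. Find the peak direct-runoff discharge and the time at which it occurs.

Subtracting baseflow gives direct-runoff ordinates: 0.0, 8.2, 54.3, 92.6, 61.8, 41.2, 27.5, 18.3, 0.0 cfs.
The maximum is 92.6 cfs, occurring at the reading for t = 06:00.

Q_p = 92.6 cfs at t = 06:00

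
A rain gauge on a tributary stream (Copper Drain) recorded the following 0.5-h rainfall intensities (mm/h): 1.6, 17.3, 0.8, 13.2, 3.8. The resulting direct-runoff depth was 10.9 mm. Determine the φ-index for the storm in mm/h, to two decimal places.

Only the 2 blocks with intensity above φ contribute runoff: 17.3, 13.2 mm/h.
Σ(I−φ)·Δt = d  ⇒  (17.3+13.2 − 2φ)·0.5 = 10.9
φ = (30.50 − 10.9/0.5) / 2 = 4.35 mm/h.

φ ≈ 4.35 mm/h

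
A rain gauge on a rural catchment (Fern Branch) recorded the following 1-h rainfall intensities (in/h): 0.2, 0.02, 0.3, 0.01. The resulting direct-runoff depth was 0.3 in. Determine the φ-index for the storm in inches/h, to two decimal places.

φ ≈ 0.10 in/h

Only the 2 blocks with intensity above φ contribute runoff: 0.2, 0.3 in/h.
Σ(I−φ)·Δt = d  ⇒  (0.2+0.3 − 2φ)·1 = 0.3
φ = (0.5000 − 0.3/1) / 2 = 0.10 in/h.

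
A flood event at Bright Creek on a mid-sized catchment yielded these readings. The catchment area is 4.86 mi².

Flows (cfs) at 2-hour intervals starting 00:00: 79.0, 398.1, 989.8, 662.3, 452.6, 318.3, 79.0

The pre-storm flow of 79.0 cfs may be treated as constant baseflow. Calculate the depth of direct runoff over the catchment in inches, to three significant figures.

d ≈ 1.55 in

Direct runoff: 0.0, 319.1, 910.8, 583.3, 373.6, 239.3, 0.0 cfs; ΣQ_DR = 2426 cfs.
V = ΣQ_DR · Δt = 2426 × 7200 s = 1.747 × 10^7 ft³.
Over A = 4.86 mi², depth = V / A = 1.55 in.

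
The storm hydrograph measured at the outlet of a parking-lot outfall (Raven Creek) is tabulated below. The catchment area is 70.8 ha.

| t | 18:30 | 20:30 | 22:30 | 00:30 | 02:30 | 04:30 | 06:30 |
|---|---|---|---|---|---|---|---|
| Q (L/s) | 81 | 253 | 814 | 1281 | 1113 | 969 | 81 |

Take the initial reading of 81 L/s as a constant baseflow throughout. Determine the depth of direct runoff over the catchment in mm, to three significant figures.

d ≈ 40.9 mm

Direct runoff: 0.0, 172.0, 733.0, 1200.0, 1032.0, 888.0, 0.0 L/s; ΣQ_DR = 4025 L/s.
V = ΣQ_DR · Δt = 4025 × 7200 s = 2.898 × 10^7 L.
Over A = 70.8 ha, depth = V / A = 40.9 mm.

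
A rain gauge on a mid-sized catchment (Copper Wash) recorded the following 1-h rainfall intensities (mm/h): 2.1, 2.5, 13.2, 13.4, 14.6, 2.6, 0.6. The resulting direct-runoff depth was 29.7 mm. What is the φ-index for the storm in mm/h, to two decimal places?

φ ≈ 3.83 mm/h

Only the 3 blocks with intensity above φ contribute runoff: 13.2, 13.4, 14.6 mm/h.
Σ(I−φ)·Δt = d  ⇒  (13.2+13.4+14.6 − 3φ)·1 = 29.7
φ = (41.20 − 29.7/1) / 3 = 3.83 mm/h.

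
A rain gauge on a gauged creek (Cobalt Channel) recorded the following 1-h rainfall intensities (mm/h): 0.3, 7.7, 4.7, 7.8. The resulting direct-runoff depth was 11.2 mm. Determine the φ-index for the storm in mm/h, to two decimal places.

Only the 3 blocks with intensity above φ contribute runoff: 7.7, 4.7, 7.8 mm/h.
Σ(I−φ)·Δt = d  ⇒  (7.7+4.7+7.8 − 3φ)·1 = 11.2
φ = (20.20 − 11.2/1) / 3 = 3.00 mm/h.

φ ≈ 3.00 mm/h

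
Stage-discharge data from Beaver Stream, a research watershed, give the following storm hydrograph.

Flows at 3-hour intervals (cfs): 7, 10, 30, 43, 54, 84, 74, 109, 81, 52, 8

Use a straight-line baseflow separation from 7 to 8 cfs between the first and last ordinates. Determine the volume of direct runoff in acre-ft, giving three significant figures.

Direct-runoff ordinates (Q − Q_b): 0.00, 2.90, 22.80, 35.70, 46.60, 76.50, 66.40, 101.30, 73.20, 44.10, 0.00 cfs.
ΣQ_DR = 469.5 cfs.
With Δt = 3 h = 10800 s, V = ΣQ_DR · Δt = 469.5 × 10800 = 5.07 × 10^6 ft³ = 116 acre-ft.

V ≈ 116 acre-ft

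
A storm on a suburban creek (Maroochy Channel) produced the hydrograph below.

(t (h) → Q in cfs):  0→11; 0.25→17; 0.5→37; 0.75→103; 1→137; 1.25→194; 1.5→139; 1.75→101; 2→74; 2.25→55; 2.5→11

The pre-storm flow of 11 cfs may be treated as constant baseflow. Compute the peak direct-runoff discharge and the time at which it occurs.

Subtracting baseflow gives direct-runoff ordinates: 0.0, 6.0, 26.0, 92.0, 126.0, 183.0, 128.0, 90.0, 63.0, 44.0, 0.0 cfs.
The maximum is 183.0 cfs, occurring at the reading for t = 1.25 h.

Q_p = 183.0 cfs at t = 1.25 h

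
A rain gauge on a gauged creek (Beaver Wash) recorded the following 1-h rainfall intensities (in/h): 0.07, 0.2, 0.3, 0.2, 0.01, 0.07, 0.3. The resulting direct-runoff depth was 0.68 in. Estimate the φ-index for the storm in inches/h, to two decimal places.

Only the 4 blocks with intensity above φ contribute runoff: 0.2, 0.3, 0.2, 0.3 in/h.
Σ(I−φ)·Δt = d  ⇒  (0.2+0.3+0.2+0.3 − 4φ)·1 = 0.68
φ = (1.000 − 0.68/1) / 4 = 0.08 in/h.

φ ≈ 0.08 in/h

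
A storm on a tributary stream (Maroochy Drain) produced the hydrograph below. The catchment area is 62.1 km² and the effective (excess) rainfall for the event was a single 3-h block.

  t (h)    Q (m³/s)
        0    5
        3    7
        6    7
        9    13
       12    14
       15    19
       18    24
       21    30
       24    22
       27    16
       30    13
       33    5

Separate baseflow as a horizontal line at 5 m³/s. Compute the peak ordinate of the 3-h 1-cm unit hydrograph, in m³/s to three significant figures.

Direct runoff: 0.0, 2.0, 2.0, 8.0, 9.0, 14.0, 19.0, 25.0, 17.0, 11.0, 8.0, 0.0 m³/s; ΣQ_DR = 115.0 m³/s, peak = 25.0 m³/s.
Runoff depth d = ΣQ_DR·Δt / A = 115.0 × 10800 / (62.1 km²) = 20.00 mm.
The 1-cm UH is the DRH scaled by (10 mm)/d, so U_p = 25.0 × 10/20.00 = 12.5 m³/s.

U_p ≈ 12.5 m³/s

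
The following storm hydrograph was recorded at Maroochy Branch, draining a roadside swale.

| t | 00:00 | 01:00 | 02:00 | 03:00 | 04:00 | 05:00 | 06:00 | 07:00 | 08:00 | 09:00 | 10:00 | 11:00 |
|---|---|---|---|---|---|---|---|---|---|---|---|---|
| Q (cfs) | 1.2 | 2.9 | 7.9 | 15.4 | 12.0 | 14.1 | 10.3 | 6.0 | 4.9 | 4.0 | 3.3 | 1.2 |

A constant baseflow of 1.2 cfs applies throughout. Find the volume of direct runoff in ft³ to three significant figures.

Direct-runoff ordinates (Q − Q_b): 0.0, 1.7, 6.7, 14.2, 10.8, 12.9, 9.1, 4.8, 3.7, 2.8, 2.1, 0.0 cfs.
ΣQ_DR = 68.80 cfs.
With Δt = 1 h = 3600 s, V = ΣQ_DR · Δt = 68.80 × 3600 = 2.48 × 10^5 ft³.

V ≈ 2.48 × 10^5 ft³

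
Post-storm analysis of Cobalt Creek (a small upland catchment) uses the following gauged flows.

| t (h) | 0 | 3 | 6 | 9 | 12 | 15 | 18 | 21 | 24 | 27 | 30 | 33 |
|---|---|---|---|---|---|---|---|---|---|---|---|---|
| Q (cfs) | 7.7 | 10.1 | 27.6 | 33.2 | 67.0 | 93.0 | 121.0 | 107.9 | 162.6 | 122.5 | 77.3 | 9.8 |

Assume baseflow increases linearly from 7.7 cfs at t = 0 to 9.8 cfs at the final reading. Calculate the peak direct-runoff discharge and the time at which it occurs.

Subtracting baseflow gives direct-runoff ordinates: 0.00, 2.21, 19.52, 24.93, 58.54, 84.35, 112.15, 98.86, 153.37, 113.08, 67.69, 0.00 cfs.
The maximum is 153.37 cfs, occurring at the reading for t = 24 h.

Q_p = 153.37 cfs at t = 24 h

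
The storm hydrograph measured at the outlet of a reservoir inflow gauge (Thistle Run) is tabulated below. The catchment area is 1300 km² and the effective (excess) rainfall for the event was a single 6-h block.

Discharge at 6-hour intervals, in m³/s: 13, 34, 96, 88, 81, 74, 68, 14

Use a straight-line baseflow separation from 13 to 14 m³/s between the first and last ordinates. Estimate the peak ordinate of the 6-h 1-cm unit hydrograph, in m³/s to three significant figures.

U_p ≈ 138 m³/s

Direct runoff: 0.00, 20.86, 82.71, 74.57, 67.43, 60.29, 54.14, 0.00 m³/s; ΣQ_DR = 360.0 m³/s, peak = 82.71 m³/s.
Runoff depth d = ΣQ_DR·Δt / A = 360.0 × 21600 / (1300 km²) = 5.982 mm.
The 1-cm UH is the DRH scaled by (10 mm)/d, so U_p = 82.71 × 10/5.982 = 138 m³/s.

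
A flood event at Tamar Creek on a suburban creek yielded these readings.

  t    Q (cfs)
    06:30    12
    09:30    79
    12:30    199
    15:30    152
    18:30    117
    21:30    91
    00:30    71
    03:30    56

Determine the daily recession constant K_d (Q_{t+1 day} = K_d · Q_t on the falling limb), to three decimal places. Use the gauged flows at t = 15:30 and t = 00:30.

Between t = 15:30 and t = 00:30 the flow falls from 152 to 71 cfs over 3×3 h = 9 h.
Per-interval ratio K = (71/152)^(1/3) = 0.7759; K_d = K^(24/3) = 0.131.

K_d ≈ 0.131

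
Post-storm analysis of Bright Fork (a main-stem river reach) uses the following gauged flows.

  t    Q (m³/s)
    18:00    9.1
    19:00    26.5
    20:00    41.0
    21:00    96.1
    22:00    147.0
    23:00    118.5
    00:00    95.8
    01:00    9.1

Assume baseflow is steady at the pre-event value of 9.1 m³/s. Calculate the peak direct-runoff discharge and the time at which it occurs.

Subtracting baseflow gives direct-runoff ordinates: 0.0, 17.4, 31.9, 87.0, 137.9, 109.4, 86.7, 0.0 m³/s.
The maximum is 137.9 m³/s, occurring at the reading for t = 22:00.

Q_p = 137.9 m³/s at t = 22:00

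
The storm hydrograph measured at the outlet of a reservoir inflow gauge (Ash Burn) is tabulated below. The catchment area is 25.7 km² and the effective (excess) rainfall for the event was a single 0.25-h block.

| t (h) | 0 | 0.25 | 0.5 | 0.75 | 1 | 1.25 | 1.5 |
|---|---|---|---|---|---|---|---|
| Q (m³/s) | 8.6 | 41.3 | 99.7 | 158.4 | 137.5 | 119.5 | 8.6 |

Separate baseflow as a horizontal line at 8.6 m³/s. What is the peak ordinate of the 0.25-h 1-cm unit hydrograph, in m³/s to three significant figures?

U_p ≈ 83.3 m³/s

Direct runoff: 0.0, 32.7, 91.1, 149.8, 128.9, 110.9, 0.0 m³/s; ΣQ_DR = 513.4 m³/s, peak = 149.8 m³/s.
Runoff depth d = ΣQ_DR·Δt / A = 513.4 × 900 / (25.7 km²) = 17.98 mm.
The 1-cm UH is the DRH scaled by (10 mm)/d, so U_p = 149.8 × 10/17.98 = 83.3 m³/s.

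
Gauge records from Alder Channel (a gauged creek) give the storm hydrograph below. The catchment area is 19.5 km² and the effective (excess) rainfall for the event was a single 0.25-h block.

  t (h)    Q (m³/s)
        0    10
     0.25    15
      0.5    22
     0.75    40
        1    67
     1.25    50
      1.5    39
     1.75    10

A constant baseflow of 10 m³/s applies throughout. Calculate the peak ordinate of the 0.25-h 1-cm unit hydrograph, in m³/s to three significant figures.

Direct runoff: 0.0, 5.0, 12.0, 30.0, 57.0, 40.0, 29.0, 0.0 m³/s; ΣQ_DR = 173.0 m³/s, peak = 57.0 m³/s.
Runoff depth d = ΣQ_DR·Δt / A = 173.0 × 900 / (19.5 km²) = 7.985 mm.
The 1-cm UH is the DRH scaled by (10 mm)/d, so U_p = 57.0 × 10/7.985 = 71.4 m³/s.

U_p ≈ 71.4 m³/s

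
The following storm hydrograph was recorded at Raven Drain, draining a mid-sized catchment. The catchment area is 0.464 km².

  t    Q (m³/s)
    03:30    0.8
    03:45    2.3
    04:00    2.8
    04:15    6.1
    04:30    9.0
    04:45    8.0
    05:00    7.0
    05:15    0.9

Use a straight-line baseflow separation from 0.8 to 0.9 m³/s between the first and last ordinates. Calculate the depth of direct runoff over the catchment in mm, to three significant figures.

d ≈ 58.4 mm

Direct runoff: 0.00, 1.49, 1.97, 5.26, 8.14, 7.13, 6.11, 0.00 m³/s; ΣQ_DR = 30.10 m³/s.
V = ΣQ_DR · Δt = 30.10 × 900 s = 27090 m³.
Over A = 0.464 km², depth = V / A = 58.4 mm.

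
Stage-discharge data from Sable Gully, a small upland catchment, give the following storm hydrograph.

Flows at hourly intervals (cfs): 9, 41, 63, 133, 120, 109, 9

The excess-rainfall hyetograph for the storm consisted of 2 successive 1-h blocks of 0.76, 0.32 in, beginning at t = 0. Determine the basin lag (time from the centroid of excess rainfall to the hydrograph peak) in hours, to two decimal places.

Centroid of excess rainfall: t_c = Σ P_i·t̄_i / ΣP_i = 0.7963 h (block centres at 0.5, 1.5 h).
Hydrograph peak occurs at t = 3 h, so basin lag t_L = 3 − 0.7963 = 2.20 h.

t_L ≈ 2.20 h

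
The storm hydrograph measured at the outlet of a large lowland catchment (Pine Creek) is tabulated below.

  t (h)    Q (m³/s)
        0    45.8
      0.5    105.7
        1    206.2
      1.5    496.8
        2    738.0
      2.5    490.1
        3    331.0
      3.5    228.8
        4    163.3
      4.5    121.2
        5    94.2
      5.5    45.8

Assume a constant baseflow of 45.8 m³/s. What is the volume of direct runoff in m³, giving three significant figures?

V ≈ 4.53 × 10^6 m³

Direct-runoff ordinates (Q − Q_b): 0.0, 59.9, 160.4, 451.0, 692.2, 444.3, 285.2, 183.0, 117.5, 75.4, 48.4, 0.0 m³/s.
ΣQ_DR = 2517 m³/s.
With Δt = 0.5 h = 1800 s, V = ΣQ_DR · Δt = 2517 × 1800 = 4.53 × 10^6 m³.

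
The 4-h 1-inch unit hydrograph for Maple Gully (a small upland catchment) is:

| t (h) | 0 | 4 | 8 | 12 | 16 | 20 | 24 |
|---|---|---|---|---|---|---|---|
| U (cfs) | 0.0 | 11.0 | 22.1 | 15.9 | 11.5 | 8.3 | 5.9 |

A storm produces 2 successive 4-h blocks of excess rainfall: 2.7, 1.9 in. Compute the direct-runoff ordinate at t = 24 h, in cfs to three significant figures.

By discrete convolution, Q_j = Σ (P_i / 1 in) · U_{j−i}.
At t = 24 h (j=6): Q = (2.7/1)·5.9 + (1.9/1)·8.3 = 31.7 cfs.

Q ≈ 31.7 cfs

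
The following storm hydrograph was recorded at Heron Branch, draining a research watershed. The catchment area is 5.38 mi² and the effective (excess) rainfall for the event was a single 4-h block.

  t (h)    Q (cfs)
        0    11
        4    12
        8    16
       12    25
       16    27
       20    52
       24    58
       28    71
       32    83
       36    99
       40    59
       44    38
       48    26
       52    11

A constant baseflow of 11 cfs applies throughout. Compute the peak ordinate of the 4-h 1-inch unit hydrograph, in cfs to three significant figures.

Direct runoff: 0.0, 1.0, 5.0, 14.0, 16.0, 41.0, 47.0, 60.0, 72.0, 88.0, 48.0, 27.0, 15.0, 0.0 cfs; ΣQ_DR = 434.0 cfs, peak = 88.0 cfs.
Runoff depth d = ΣQ_DR·Δt / A = 434.0 × 14400 / (5.38 mi²) = 0.5000 in.
The 1-inch UH is the DRH scaled by (1 in)/d, so U_p = 88.0 × 1/0.5000 = 176 cfs.

U_p ≈ 176 cfs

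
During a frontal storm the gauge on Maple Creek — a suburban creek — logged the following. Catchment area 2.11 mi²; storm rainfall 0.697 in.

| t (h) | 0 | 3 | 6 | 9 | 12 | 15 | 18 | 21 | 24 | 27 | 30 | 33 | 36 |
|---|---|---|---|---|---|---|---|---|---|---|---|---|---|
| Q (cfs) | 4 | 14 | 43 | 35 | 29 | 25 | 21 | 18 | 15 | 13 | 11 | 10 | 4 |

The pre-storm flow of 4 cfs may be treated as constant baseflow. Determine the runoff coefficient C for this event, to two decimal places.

ΣQ_DR = 190.0 cfs; V = ΣQ_DR·Δt = 2.052 × 10^6 ft³.
Runoff depth d = V / A = 0.4186 in.
C = d / P = 0.4186 / 0.697 = 0.60.

C ≈ 0.60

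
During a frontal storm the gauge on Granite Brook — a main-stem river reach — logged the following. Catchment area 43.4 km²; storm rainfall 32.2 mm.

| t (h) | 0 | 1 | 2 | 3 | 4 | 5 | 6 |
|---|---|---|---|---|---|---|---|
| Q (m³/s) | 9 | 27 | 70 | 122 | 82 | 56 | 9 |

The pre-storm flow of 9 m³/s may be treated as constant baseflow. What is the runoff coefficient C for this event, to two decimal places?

C ≈ 0.80

ΣQ_DR = 312.0 m³/s; V = ΣQ_DR·Δt = 1.123 × 10^6 m³.
Runoff depth d = V / A = 25.88 mm.
C = d / P = 25.88 / 32.2 = 0.80.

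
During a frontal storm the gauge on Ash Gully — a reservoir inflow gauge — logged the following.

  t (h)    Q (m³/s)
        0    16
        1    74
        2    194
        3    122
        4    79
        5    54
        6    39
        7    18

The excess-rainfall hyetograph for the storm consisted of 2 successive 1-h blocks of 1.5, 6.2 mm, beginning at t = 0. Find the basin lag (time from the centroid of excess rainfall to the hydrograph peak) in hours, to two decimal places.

Centroid of excess rainfall: t_c = Σ P_i·t̄_i / ΣP_i = 1.3052 h (block centres at 0.5, 1.5 h).
Hydrograph peak occurs at t = 2 h, so basin lag t_L = 2 − 1.3052 = 0.69 h.

t_L ≈ 0.69 h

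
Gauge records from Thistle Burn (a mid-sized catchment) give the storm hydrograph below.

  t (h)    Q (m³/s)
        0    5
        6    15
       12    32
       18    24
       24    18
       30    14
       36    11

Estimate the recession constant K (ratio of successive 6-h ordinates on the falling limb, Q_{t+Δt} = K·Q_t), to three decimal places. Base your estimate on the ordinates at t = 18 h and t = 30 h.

K ≈ 0.764

Using the recession-limb readings at t = 18 h and t = 30 h: Q falls from 24 to 14 m³/s over 2 intervals.
K = (Q₂/Q₁)^(1/2) = (14/24)^(1/2) = 0.764.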